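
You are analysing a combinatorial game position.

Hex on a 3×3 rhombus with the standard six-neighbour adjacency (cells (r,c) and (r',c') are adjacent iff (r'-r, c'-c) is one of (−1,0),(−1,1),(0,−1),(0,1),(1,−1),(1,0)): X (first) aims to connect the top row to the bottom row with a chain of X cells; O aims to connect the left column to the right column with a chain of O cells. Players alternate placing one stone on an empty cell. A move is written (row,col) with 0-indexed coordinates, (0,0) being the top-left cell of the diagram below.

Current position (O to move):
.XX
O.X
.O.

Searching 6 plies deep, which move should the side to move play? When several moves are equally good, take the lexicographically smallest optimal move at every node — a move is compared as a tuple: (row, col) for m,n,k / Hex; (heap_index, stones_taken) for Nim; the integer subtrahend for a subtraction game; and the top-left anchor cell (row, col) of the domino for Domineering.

[.XX/O.X/.O.] O move#1: (0,0):-1/OXX/O.X/.O., (1,1):-1/.XX/OOX/.O., (2,0):-1/.XX/O.X/OO., (2,2):+1/.XX/O.X/.OO*
[.XX/O.X/.OO] X move#2: (0,0):-1/XXX/O.X/.OO*, (1,1):-1/.XX/OXX/.OO, (2,0):-1/.XX/O.X/XOO
[XXX/O.X/.OO] O move#3: (1,1):+1/XXX/OOX/.OO*, (2,0):+1/XXX/O.X/OOO
[XXX/OOX/.OO] end (terminal -1, X#4); searched .XX/O.X/.O. to 6

O's best at [.XX/O.X/.O.]: (2,2)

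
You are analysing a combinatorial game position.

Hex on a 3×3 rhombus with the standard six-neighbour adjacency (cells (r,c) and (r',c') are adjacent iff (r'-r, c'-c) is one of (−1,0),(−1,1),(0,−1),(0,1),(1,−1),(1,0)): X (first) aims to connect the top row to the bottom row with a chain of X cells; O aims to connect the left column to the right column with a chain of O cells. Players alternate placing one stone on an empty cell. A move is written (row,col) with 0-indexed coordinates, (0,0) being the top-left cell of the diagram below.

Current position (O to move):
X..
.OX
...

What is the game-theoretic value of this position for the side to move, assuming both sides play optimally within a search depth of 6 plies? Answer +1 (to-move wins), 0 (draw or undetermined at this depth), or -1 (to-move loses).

value(X../.OX/..., O) = +1

[X../.OX/...] O move#1: (0,1):-1/XO./.OX/..., (0,2):+1/X.O/.OX/...*, (1,0):-1/X../OOX/..., (2,0):-1/X../.OX/O.., (2,1):+1/X../.OX/.O., (2,2):+1/X../.OX/..O
[X.O/.OX/...] X move#2: (0,1):-1/XXO/.OX/...*, (1,0):-1/X.O/XOX/..., (2,0):-1/X.O/.OX/X.., (2,1):-1/X.O/.OX/.X., (2,2):-1/X.O/.OX/..X
[XXO/.OX/...] O move#3: (1,0):+1/XXO/OOX/...*, (2,0):+1/XXO/.OX/O.., (2,1):+1/XXO/.OX/.O., (2,2):+1/XXO/.OX/..O
[XXO/OOX/...] end (terminal -1, X#4); searched X../.OX/... to 6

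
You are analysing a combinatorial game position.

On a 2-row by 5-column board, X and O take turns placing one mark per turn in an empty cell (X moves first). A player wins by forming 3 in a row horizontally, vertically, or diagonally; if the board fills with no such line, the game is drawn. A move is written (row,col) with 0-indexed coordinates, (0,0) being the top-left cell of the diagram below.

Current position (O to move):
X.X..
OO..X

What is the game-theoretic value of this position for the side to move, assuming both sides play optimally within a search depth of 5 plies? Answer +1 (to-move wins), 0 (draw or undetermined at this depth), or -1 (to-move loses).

ply 1, O at X.X../OO..X | (0,1)=+0→XOX../OO..X; (0,3)=-1→X.XO./OO..X; (0,4)=-1→X.X.O/OO..X; (1,2)=+1→X.X../OOO.X*; (1,3)=-1→X.X../OO.OX
ply 2: X.X../OOO.X is terminal -1 (X); from X.X../OO..X depth 5

value(X.X../OO..X, O) = +1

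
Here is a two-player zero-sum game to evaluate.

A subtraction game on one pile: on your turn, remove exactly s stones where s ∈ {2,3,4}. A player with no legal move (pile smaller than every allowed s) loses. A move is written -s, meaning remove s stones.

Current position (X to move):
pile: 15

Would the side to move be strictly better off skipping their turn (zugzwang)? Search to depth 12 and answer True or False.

zugzwang(15, X) = False

p1 X@[15]: -2[13]+1* -3[12]+1 -4[11]-1
p2 O@[13]: -2[11]-1* -3[10]-1 -4[9]-1
p3 X@[11]: -2[9]-1 -3[8]-1 -4[7]+1*
p4 O@[7]: -2[5]-1* -3[4]-1 -4[3]-1
p5 X@[5]: -2[3]-1 -3[2]-1 -4[1]+1*
p6 O@[1] terminal -1; root [15] d12
if X skipped the turn, O would face:
~ p1 O@[15]: -2[13]+1* -3[12]+1 -4[11]-1
~ p2 X@[13]: -2[11]-1* -3[10]-1 -4[9]-1
~ p3 O@[11]: -2[9]-1 -3[8]-1 -4[7]+1*
~ p4 X@[7]: -2[5]-1* -3[4]-1 -4[3]-1
~ p5 O@[5]: -2[3]-1 -3[2]-1 -4[1]+1*
~ p6 X@[1] terminal -1; root [15] d12
compare (X): move=+1 vs pass=-1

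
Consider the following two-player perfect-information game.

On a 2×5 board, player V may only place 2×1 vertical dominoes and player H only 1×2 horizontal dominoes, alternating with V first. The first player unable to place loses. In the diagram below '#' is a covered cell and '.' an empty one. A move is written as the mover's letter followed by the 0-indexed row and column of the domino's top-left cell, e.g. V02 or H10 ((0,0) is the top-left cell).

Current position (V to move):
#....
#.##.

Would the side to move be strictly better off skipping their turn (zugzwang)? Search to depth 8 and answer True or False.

zugzwang(#..../#.##., V) = True

[#..../#.##.] V move#1: V01:-1/##.../####.*, V04:-1/#...#/#.###
[##.../####.] H move#2: H02:-1/####./####., H03:+1/##.##/####.*
[##.##/####.] end (terminal -1, V#3); searched #..../#.##. to 8
suppose V passes — search the same position with H to move:
pass> [#..../#.##.] H move#1: H01:-1/###../#.##.*, H02:-1/#.##./#.##., H03:-1/#..##/#.##.
pass> [###../#.##.] V move#2: V04:+1/###.#/#.###*
pass> [###.#/#.###] end (terminal -1, H#3); searched #..../#.##. to 8
for V: play -1, pass +1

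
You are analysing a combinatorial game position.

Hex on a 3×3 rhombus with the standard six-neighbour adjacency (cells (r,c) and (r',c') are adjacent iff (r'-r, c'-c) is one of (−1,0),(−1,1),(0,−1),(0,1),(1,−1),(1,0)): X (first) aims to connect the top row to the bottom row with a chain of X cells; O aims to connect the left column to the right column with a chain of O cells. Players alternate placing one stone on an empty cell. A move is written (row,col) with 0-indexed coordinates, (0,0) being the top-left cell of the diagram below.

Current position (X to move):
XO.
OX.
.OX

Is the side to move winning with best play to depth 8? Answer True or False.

[XO./OX./.OX] X move#1: (0,2):+1/XOX/OX./.OX*, (1,2):-1/XO./OXX/.OX, (2,0):-1/XO./OX./XOX
[XOX/OX./.OX] O move#2: (1,2):-1/XOX/OXO/.OX*, (2,0):-1/XOX/OX./OOX
[XOX/OXO/.OX] X move#3: (2,0):+1/XOX/OXO/XOX*
[XOX/OXO/XOX] end (terminal -1, O#4); searched XO./OX./.OX to 8

X winning at [XO./OX./.OX]: True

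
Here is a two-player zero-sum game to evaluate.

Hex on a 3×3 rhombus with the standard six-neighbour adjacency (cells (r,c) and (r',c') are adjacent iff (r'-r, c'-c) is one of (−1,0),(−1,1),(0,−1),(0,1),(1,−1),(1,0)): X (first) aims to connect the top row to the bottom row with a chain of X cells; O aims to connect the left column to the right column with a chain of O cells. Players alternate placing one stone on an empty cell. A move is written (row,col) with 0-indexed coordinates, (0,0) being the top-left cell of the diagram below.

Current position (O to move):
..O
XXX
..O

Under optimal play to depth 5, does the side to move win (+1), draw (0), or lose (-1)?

p1 O@[..O/XXX/..O]: (0,0)[O.O/XXX/..O]-1* (0,1)[.OO/XXX/..O]-1 (2,0)[..O/XXX/O.O]-1 (2,1)[..O/XXX/.OO]-1
p2 X@[O.O/XXX/..O]: (0,1)[OXO/XXX/..O]+1* (2,0)[O.O/XXX/X.O]-1 (2,1)[O.O/XXX/.XO]-1
p3 O@[OXO/XXX/..O]: (2,0)[OXO/XXX/O.O]-1* (2,1)[OXO/XXX/.OO]-1
p4 X@[OXO/XXX/O.O]: (2,1)[OXO/XXX/OXO]+1*
p5 O@[OXO/XXX/OXO] terminal -1; root [..O/XXX/..O] d5

value(..O/XXX/..O, O) = -1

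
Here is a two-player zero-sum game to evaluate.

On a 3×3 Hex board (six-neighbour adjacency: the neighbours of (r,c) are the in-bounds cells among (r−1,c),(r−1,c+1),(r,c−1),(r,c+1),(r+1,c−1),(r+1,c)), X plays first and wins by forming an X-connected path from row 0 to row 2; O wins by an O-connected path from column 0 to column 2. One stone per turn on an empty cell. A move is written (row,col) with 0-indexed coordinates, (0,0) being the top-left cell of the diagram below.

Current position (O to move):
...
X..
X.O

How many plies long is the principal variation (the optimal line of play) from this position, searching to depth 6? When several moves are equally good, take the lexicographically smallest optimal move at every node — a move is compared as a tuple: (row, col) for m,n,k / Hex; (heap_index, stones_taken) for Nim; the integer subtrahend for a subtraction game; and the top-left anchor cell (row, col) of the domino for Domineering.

PV length from [.../X../X.O]: 2 plies

ply 1, O at .../X../X.O | (0,0)=-1→O../X../X.O*; (0,1)=-1→.O./X../X.O; (0,2)=-1→..O/X../X.O; (1,1)=-1→.../XO./X.O; (1,2)=-1→.../X.O/X.O; (2,1)=-1→.../X../XOO
ply 2, X at O../X../X.O | (0,1)=+1→OX./X../X.O*; (0,2)=+1→O.X/X../X.O; (1,1)=+1→O../XX./X.O; (1,2)=+1→O../X.X/X.O; (2,1)=+1→O../X../XXO
ply 3: OX./X../X.O is terminal -1 (O); from .../X../X.O depth 6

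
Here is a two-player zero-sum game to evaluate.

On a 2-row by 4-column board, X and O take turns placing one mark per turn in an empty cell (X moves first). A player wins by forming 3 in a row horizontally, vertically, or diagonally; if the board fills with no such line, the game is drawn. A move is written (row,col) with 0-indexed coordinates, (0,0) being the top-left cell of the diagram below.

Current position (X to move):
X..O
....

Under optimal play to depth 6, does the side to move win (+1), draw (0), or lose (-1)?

ply 1, X at X..O/.... | (0,1)=+0→XX.O/....*; (0,2)=+0→X.XO/....; (1,0)=+0→X..O/X...; (1,1)=+0→X..O/.X..; (1,2)=+0→X..O/..X.; (1,3)=+0→X..O/...X
ply 2, O at XX.O/.... | (0,2)=+0→XXOO/....*; (1,0)=-1→XX.O/O...; (1,1)=-1→XX.O/.O..; (1,2)=-1→XX.O/..O.; (1,3)=-1→XX.O/...O
ply 3, X at XXOO/.... | (1,0)=+0→XXOO/X...*; (1,1)=+0→XXOO/.X..; (1,2)=+0→XXOO/..X.; (1,3)=+0→XXOO/...X
ply 4, O at XXOO/X... | (1,1)=+0→XXOO/XO..*; (1,2)=+0→XXOO/X.O.; (1,3)=+0→XXOO/X..O
ply 5, X at XXOO/XO.. | (1,2)=+0→XXOO/XOX.*; (1,3)=+0→XXOO/XO.X
ply 6, O at XXOO/XOX. | (1,3)=+0→XXOO/XOXO*
ply 7: XXOO/XOXO is terminal +0 (X); from X..O/.... depth 6

value(X..O/...., X) = 0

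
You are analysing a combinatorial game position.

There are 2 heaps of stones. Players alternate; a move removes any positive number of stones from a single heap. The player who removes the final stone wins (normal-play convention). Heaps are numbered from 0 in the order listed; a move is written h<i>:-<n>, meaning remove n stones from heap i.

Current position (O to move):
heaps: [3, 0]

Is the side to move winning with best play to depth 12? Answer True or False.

p1 O@[(3,0)]: h0:-1[(2,0)]-1 h0:-2[(1,0)]-1 h0:-3[(0,0)]+1*
p2 X@[(0,0)] terminal -1; root [(3,0)] d12

O winning at [(3,0)]: True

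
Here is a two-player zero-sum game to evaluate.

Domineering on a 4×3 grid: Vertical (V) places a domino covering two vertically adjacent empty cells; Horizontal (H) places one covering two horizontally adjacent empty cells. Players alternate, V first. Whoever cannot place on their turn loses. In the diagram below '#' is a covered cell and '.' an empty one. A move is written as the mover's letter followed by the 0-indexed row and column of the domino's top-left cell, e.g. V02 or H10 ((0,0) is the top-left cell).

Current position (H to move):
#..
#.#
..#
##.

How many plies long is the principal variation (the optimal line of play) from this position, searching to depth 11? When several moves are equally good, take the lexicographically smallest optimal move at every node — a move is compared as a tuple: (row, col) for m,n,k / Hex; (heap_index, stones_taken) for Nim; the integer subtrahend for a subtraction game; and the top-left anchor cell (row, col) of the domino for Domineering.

[#../#.#/..#/##.] H move#1: H01:-1/###/#.#/..#/##.*, H20:-1/#../#.#/###/##.
[###/#.#/..#/##.] V move#2: V11:+1/###/###/.##/##.*
[###/###/.##/##.] end (terminal -1, H#3); searched #../#.#/..#/##. to 11

PV length from [#../#.#/..#/##.]: 2 plies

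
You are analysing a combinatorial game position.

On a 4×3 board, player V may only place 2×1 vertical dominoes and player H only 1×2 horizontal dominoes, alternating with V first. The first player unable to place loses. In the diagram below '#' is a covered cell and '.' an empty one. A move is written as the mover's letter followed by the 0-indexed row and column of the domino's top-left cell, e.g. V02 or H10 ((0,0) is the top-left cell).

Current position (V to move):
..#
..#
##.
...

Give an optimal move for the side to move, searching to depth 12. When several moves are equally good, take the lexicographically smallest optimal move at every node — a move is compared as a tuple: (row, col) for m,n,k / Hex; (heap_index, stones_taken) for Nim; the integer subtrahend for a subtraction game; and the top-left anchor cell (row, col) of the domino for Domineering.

p1 V@[..#/..#/##./...]: V00[#.#/#.#/##./...]+1* V01[.##/.##/##./...]+1 V22[..#/..#/###/..#]-1
p2 H@[#.#/#.#/##./...]: H30[#.#/#.#/##./##.]-1* H31[#.#/#.#/##./.##]-1
p3 V@[#.#/#.#/##./##.]: V01[###/###/##./##.]+1* V22[#.#/#.#/###/###]+1
p4 H@[###/###/##./##.] terminal -1; root [..#/..#/##./...] d12

V's best at [..#/..#/##./...]: V00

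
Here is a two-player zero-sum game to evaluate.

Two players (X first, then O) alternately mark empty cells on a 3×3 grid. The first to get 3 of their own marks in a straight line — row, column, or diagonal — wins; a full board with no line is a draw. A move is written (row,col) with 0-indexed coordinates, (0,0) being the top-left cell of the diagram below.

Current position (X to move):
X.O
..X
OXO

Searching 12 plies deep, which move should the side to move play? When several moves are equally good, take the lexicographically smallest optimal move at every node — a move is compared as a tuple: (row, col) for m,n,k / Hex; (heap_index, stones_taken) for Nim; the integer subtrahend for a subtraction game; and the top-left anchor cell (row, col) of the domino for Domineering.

X's best at [X.O/..X/OXO]: (1,1)

[X.O/..X/OXO] X move#1: (0,1):-1/XXO/..X/OXO, (1,0):-1/X.O/X.X/OXO, (1,1):+1/X.O/.XX/OXO*
[X.O/.XX/OXO] O move#2: (0,1):-1/XOO/.XX/OXO*, (1,0):-1/X.O/OXX/OXO
[XOO/.XX/OXO] X move#3: (1,0):+1/XOO/XXX/OXO*
[XOO/XXX/OXO] end (terminal -1, O#4); searched X.O/..X/OXO to 12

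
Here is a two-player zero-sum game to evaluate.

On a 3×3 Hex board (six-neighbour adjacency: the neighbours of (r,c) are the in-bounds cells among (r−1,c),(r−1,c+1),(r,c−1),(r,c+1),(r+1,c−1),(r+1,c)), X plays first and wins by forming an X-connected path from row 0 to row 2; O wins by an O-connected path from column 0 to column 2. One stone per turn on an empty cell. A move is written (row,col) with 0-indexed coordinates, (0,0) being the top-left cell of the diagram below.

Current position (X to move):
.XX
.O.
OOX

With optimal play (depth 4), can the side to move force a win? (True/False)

p1 X@[.XX/.O./OOX]: (0,0)[XXX/.O./OOX]-1 (1,0)[.XX/XO./OOX]-1 (1,2)[.XX/.OX/OOX]+1*
p2 O@[.XX/.OX/OOX] terminal -1; root [.XX/.O./OOX] d4

X winning at [.XX/.O./OOX]: True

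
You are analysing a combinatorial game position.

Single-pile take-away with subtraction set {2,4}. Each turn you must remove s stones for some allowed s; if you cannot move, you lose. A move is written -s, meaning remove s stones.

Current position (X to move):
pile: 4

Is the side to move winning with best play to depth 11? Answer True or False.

X winning at [4]: True

ply 1, X at 4 | -2=-1→2; -4=+1→0*
ply 2: 0 is terminal -1 (O); from 4 depth 11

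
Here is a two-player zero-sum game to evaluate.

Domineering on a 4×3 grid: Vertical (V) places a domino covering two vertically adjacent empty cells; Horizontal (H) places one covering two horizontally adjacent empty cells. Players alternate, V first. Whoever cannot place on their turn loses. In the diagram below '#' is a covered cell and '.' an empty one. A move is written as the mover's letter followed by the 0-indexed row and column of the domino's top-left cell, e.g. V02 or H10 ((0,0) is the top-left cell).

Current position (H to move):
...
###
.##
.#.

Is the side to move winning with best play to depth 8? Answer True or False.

H winning at [.../###/.##/.#.]: False

p1 H@[.../###/.##/.#.]: H00[##./###/.##/.#.]-1* H01[.##/###/.##/.#.]-1
p2 V@[##./###/.##/.#.]: V20[##./###/###/##.]+1*
p3 H@[##./###/###/##.] terminal -1; root [.../###/.##/.#.] d8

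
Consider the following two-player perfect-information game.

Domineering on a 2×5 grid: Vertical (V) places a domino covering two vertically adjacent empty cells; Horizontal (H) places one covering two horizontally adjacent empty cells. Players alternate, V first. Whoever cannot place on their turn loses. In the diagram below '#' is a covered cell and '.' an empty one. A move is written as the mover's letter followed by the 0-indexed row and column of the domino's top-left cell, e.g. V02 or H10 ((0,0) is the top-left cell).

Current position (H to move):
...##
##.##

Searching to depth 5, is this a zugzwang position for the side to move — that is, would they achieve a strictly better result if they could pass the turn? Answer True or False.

ply 1, H at ...##/##.## | H00=-1→##.##/##.##; H01=+1→.####/##.##*
ply 2: .####/##.## is terminal -1 (V); from ...##/##.## depth 5
pass branch (V moves first from the same position):
  | ply 1, V at ...##/##.## | V02=-1→..###/#####*
  | ply 2, H at ..###/##### | H00=+1→#####/#####*
  | ply 3: #####/##### is terminal -1 (V); from ...##/##.## depth 5
H moving scores +1; H passing scores +1

zugzwang(...##/##.##, H) = False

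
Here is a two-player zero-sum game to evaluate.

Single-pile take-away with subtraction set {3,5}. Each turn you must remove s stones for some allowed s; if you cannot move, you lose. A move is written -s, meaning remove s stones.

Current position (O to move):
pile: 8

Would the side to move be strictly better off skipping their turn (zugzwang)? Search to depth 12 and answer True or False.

[8] O move#1: -3:-1/5*, -5:-1/3
[5] X move#2: -3:+1/2*, -5:+1/0
[2] end (terminal -1, O#3); searched 8 to 12
suppose O passes — search the same position with X to move:
pass> [8] X move#1: -3:-1/5*, -5:-1/3
pass> [5] O move#2: -3:+1/2*, -5:+1/0
pass> [2] end (terminal -1, X#3); searched 8 to 12
for O: play -1, pass +1

zugzwang(8, O) = True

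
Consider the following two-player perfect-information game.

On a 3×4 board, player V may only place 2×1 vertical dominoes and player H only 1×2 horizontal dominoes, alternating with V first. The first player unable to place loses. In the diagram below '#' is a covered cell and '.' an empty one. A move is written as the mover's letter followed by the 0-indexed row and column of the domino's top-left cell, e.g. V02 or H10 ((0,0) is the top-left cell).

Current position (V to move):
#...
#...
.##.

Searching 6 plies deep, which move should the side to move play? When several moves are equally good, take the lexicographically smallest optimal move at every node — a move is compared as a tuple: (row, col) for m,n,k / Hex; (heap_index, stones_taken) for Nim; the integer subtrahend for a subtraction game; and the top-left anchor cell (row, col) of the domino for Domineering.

V's best at [#.../#.../.##.]: V02

p1 V@[#.../#.../.##.]: V01[##../##../.##.]-1 V02[#.#./#.#./.##.]+1* V03[#..#/#..#/.##.]-1 V13[#.../#..#/.###]-1
p2 H@[#.#./#.#./.##.] terminal -1; root [#.../#.../.##.] d6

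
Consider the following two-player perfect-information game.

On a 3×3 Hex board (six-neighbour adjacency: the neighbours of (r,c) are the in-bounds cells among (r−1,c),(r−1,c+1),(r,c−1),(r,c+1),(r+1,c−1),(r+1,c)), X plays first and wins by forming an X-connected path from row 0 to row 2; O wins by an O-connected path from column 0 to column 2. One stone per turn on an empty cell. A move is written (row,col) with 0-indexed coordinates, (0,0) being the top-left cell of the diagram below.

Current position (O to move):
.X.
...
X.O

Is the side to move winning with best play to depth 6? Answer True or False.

ply 1, O at .X./.../X.O | (0,0)=-1→OX./.../X.O*; (0,2)=-1→.XO/.../X.O; (1,0)=-1→.X./O../X.O; (1,1)=-1→.X./.O./X.O; (1,2)=-1→.X./..O/X.O; (2,1)=-1→.X./.../XOO
ply 2, X at OX./.../X.O | (0,2)=+1→OXX/.../X.O*; (1,0)=+1→OX./X../X.O; (1,1)=+1→OX./.X./X.O; (1,2)=+1→OX./..X/X.O; (2,1)=+1→OX./.../XXO
ply 3, O at OXX/.../X.O | (1,0)=-1→OXX/O../X.O*; (1,1)=-1→OXX/.O./X.O; (1,2)=-1→OXX/..O/X.O; (2,1)=-1→OXX/.../XOO
ply 4, X at OXX/O../X.O | (1,1)=+1→OXX/OX./X.O*; (1,2)=+1→OXX/O.X/X.O; (2,1)=+1→OXX/O../XXO
ply 5: OXX/OX./X.O is terminal -1 (O); from .X./.../X.O depth 6

O winning at [.X./.../X.O]: False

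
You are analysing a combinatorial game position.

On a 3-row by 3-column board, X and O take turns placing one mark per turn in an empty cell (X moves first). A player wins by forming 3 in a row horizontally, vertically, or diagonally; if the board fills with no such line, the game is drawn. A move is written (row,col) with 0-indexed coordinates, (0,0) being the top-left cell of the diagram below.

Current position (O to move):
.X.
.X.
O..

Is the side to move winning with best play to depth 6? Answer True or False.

O winning at [.X./.X./O..]: False

[.X./.X./O..] O move#1: (0,0):-1/OX./.X./O.., (0,2):-1/.XO/.X./O.., (1,0):-1/.X./OX./O.., (1,2):-1/.X./.XO/O.., (2,1):+0/.X./.X./OO.*, (2,2):-1/.X./.X./O.O
[.X./.X./OO.] X move#2: (0,0):-1/XX./.X./OO., (0,2):-1/.XX/.X./OO., (1,0):-1/.X./XX./OO., (1,2):-1/.X./.XX/OO., (2,2):+0/.X./.X./OOX*
[.X./.X./OOX] O move#3: (0,0):+0/OX./.X./OOX*, (0,2):-1/.XO/.X./OOX, (1,0):-1/.X./OX./OOX, (1,2):-1/.X./.XO/OOX
[OX./.X./OOX] X move#4: (0,2):-1/OXX/.X./OOX, (1,0):+0/OX./XX./OOX*, (1,2):-1/OX./.XX/OOX
[OX./XX./OOX] O move#5: (0,2):-1/OXO/XX./OOX, (1,2):+0/OX./XXO/OOX*
[OX./XXO/OOX] X move#6: (0,2):+0/OXX/XXO/OOX*
[OXX/XXO/OOX] end (terminal +0, O#7); searched .X./.X./O.. to 6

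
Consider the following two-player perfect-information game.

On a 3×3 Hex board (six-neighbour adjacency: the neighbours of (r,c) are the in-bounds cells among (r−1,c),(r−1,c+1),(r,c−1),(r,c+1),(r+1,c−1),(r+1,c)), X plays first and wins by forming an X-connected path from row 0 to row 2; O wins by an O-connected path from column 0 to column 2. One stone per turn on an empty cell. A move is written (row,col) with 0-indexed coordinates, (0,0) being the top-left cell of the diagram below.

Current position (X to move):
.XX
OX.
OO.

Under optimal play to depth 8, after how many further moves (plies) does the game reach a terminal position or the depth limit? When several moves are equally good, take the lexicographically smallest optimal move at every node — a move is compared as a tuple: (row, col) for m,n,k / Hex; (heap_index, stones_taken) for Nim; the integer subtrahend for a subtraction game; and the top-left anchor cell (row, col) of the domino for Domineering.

[.XX/OX./OO.] X move#1: (0,0):-1/XXX/OX./OO.*, (1,2):-1/.XX/OXX/OO., (2,2):-1/.XX/OX./OOX
[XXX/OX./OO.] O move#2: (1,2):+1/XXX/OXO/OO.*, (2,2):+1/XXX/OX./OOO
[XXX/OXO/OO.] end (terminal -1, X#3); searched .XX/OX./OO. to 8

PV length from [.XX/OX./OO.]: 2 plies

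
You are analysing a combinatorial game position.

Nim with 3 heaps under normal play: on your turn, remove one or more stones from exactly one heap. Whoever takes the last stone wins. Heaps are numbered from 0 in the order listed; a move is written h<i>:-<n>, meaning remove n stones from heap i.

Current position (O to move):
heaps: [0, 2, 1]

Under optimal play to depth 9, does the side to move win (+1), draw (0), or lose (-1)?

value((0,2,1), O) = +1

[(0,2,1)] O move#1: h1:-1:+1/(0,1,1)*, h1:-2:-1/(0,0,1), h2:-1:-1/(0,2,0)
[(0,1,1)] X move#2: h1:-1:-1/(0,0,1)*, h2:-1:-1/(0,1,0)
[(0,0,1)] O move#3: h2:-1:+1/(0,0,0)*
[(0,0,0)] end (terminal -1, X#4); searched (0,2,1) to 9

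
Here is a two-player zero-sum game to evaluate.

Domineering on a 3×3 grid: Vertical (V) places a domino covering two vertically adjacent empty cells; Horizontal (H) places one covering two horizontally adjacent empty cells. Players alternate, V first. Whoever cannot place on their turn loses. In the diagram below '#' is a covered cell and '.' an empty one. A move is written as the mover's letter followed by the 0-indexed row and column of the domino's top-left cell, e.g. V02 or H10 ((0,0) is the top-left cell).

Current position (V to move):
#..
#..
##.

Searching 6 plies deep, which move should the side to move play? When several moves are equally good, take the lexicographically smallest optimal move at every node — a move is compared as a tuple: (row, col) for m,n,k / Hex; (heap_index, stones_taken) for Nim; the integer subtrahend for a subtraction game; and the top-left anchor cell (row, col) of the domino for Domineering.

V's best at [#../#../##.]: V01

p1 V@[#../#../##.]: V01[##./##./##.]+1* V02[#.#/#.#/##.]+1 V12[#../#.#/###]-1
p2 H@[##./##./##.] terminal -1; root [#../#../##.] d6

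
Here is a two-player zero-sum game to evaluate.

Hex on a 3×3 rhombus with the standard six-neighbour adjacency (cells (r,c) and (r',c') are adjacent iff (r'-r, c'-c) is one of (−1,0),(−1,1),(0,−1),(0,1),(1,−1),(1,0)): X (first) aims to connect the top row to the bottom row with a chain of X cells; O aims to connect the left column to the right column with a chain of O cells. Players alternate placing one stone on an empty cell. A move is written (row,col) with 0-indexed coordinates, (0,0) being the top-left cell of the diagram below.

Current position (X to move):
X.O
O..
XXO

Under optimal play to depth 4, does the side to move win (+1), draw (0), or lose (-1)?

value(X.O/O../XXO, X) = -1

ply 1, X at X.O/O../XXO | (0,1)=-1→XXO/O../XXO*; (1,1)=-1→X.O/OX./XXO; (1,2)=-1→X.O/O.X/XXO
ply 2, O at XXO/O../XXO | (1,1)=+1→XXO/OO./XXO*; (1,2)=-1→XXO/O.O/XXO
ply 3: XXO/OO./XXO is terminal -1 (X); from X.O/O../XXO depth 4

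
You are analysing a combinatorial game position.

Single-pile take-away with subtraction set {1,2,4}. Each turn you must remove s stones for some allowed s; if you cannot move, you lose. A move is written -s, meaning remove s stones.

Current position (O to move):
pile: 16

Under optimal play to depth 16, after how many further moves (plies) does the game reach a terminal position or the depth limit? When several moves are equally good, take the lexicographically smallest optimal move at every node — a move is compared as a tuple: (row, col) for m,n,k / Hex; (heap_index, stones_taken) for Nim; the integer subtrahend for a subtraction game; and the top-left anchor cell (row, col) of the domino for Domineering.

PV length from [16]: 11 plies

p1 O@[16]: -1[15]+1* -2[14]-1 -4[12]+1
p2 X@[15]: -1[14]-1* -2[13]-1 -4[11]-1
p3 O@[14]: -1[13]-1 -2[12]+1* -4[10]-1
p4 X@[12]: -1[11]-1* -2[10]-1 -4[8]-1
p5 O@[11]: -1[10]-1 -2[9]+1* -4[7]-1
p6 X@[9]: -1[8]-1* -2[7]-1 -4[5]-1
p7 O@[8]: -1[7]-1 -2[6]+1* -4[4]-1
p8 X@[6]: -1[5]-1* -2[4]-1 -4[2]-1
p9 O@[5]: -1[4]-1 -2[3]+1* -4[1]-1
p10 X@[3]: -1[2]-1* -2[1]-1
p11 O@[2]: -1[1]-1 -2[0]+1*
p12 X@[0] terminal -1; root [16] d16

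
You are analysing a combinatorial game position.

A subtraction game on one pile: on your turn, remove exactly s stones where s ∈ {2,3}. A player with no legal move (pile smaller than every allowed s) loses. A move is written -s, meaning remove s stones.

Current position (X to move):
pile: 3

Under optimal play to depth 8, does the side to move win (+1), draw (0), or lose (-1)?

p1 X@[3]: -2[1]+1* -3[0]+1
p2 O@[1] terminal -1; root [3] d8

value(3, X) = +1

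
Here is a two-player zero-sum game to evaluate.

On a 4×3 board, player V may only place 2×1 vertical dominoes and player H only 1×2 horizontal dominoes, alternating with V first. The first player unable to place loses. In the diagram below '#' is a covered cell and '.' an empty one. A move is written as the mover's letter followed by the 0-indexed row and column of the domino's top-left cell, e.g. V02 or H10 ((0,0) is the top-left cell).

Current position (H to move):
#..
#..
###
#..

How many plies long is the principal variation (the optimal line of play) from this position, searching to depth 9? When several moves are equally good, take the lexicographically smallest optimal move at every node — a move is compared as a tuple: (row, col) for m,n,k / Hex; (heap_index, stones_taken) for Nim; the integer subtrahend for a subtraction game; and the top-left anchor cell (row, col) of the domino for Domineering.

PV length from [#../#../###/#..]: 1 ply

ply 1, H at #../#../###/#.. | H01=+1→###/#../###/#..*; H11=+1→#../###/###/#..; H31=-1→#../#../###/###
ply 2: ###/#../###/#.. is terminal -1 (V); from #../#../###/#.. depth 9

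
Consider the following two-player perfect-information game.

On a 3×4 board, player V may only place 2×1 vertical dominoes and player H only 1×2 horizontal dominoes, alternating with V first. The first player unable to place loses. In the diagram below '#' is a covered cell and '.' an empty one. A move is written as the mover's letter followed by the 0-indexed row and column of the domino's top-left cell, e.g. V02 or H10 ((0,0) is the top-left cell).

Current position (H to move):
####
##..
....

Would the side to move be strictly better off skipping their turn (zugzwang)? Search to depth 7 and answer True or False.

zugzwang(####/##../...., H) = False

ply 1, H at ####/##../.... | H12=+1→####/####/....*; H20=-1→####/##../##..; H21=-1→####/##../.##.; H22=+1→####/##../..##
ply 2: ####/####/.... is terminal -1 (V); from ####/##../.... depth 7
if H skipped the turn, V would face:
~ ply 1, V at ####/##../.... | V12=+1→####/###./..#.*; V13=-1→####/##.#/...#
~ ply 2, H at ####/###./..#. | H20=-1→####/###./###.*
~ ply 3, V at ####/###./###. | V13=+1→####/####/####*
~ ply 4: ####/####/#### is terminal -1 (H); from ####/##../.... depth 7
compare (H): move=+1 vs pass=-1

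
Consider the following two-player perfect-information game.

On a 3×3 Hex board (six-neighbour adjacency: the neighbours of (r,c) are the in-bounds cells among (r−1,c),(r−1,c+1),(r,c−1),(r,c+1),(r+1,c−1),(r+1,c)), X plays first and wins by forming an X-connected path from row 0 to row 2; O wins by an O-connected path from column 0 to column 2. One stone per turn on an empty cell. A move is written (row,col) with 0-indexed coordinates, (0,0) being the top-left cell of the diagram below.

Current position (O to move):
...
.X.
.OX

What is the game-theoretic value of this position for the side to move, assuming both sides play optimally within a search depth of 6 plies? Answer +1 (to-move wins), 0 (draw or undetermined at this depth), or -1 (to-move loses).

value(.../.X./.OX, O) = -1

p1 O@[.../.X./.OX]: (0,0)[O../.X./.OX]-1* (0,1)[.O./.X./.OX]-1 (0,2)[..O/.X./.OX]-1 (1,0)[.../OX./.OX]-1 (1,2)[.../.XO/.OX]-1 (2,0)[.../.X./OOX]-1
p2 X@[O../.X./.OX]: (0,1)[OX./.X./.OX]+1* (0,2)[O.X/.X./.OX]+1 (1,0)[O../XX./.OX]+1 (1,2)[O../.XX/.OX]+1 (2,0)[O../.X./XOX]+1
p3 O@[OX./.X./.OX]: (0,2)[OXO/.X./.OX]-1* (1,0)[OX./OX./.OX]-1 (1,2)[OX./.XO/.OX]-1 (2,0)[OX./.X./OOX]-1
p4 X@[OXO/.X./.OX]: (1,0)[OXO/XX./.OX]+1* (1,2)[OXO/.XX/.OX]+1 (2,0)[OXO/.X./XOX]+1
p5 O@[OXO/XX./.OX]: (1,2)[OXO/XXO/.OX]-1* (2,0)[OXO/XX./OOX]-1
p6 X@[OXO/XXO/.OX]: (2,0)[OXO/XXO/XOX]+1*
p7 O@[OXO/XXO/XOX] terminal -1; root [.../.X./.OX] d6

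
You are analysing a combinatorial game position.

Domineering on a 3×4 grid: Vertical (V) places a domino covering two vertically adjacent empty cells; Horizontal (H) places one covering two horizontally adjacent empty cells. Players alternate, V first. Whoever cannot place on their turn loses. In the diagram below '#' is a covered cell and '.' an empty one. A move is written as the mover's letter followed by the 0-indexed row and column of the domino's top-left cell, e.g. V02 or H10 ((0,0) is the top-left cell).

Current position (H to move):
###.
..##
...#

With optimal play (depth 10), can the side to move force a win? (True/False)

ply 1, H at ###./..##/...# | H10=+1→###./####/...#*; H20=+1→###./..##/##.#; H21=-1→###./..##/.###
ply 2: ###./####/...# is terminal -1 (V); from ###./..##/...# depth 10

H winning at [###./..##/...#]: True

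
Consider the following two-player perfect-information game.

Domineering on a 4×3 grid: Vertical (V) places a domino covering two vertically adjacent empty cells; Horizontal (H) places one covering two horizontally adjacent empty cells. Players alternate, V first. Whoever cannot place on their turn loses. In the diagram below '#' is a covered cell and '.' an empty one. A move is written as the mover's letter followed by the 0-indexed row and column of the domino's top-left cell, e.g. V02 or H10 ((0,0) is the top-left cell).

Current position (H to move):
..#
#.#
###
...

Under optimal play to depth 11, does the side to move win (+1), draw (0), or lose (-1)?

ply 1, H at ..#/#.#/###/... | H00=+1→###/#.#/###/...*; H30=-1→..#/#.#/###/##.; H31=-1→..#/#.#/###/.##
ply 2: ###/#.#/###/... is terminal -1 (V); from ..#/#.#/###/... depth 11

value(..#/#.#/###/..., H) = +1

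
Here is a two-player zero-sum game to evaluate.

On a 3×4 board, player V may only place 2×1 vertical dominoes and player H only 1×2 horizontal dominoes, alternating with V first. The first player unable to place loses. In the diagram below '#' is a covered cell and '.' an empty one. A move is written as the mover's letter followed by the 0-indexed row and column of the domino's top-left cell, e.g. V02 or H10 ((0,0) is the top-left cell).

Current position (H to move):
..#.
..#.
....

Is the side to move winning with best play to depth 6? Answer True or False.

H winning at [..#./..#./....]: True

p1 H@[..#./..#./....]: H00[###./..#./....]-1 H10[..#./###./....]+1* H20[..#./..#./##..]-1 H21[..#./..#./.##.]-1 H22[..#./..#./..##]-1
p2 V@[..#./###./....]: V03[..##/####/....]-1* V13[..#./####/...#]-1
p3 H@[..##/####/....]: H00[####/####/....]+1* H20[..##/####/##..]+1 H21[..##/####/.##.]+1 H22[..##/####/..##]+1
p4 V@[####/####/....] terminal -1; root [..#./..#./....] d6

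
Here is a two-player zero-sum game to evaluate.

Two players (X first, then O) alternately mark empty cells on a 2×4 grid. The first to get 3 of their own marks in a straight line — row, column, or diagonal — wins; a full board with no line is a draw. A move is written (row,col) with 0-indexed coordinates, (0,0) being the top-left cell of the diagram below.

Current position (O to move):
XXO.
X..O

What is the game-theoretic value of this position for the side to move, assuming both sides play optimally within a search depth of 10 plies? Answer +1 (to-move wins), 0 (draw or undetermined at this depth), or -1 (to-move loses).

value(XXO./X..O, O) = 0

ply 1, O at XXO./X..O | (0,3)=+0→XXOO/X..O*; (1,1)=+0→XXO./XO.O; (1,2)=+0→XXO./X.OO
ply 2, X at XXOO/X..O | (1,1)=+0→XXOO/XX.O*; (1,2)=+0→XXOO/X.XO
ply 3, O at XXOO/XX.O | (1,2)=+0→XXOO/XXOO*
ply 4: XXOO/XXOO is terminal +0 (X); from XXO./X..O depth 10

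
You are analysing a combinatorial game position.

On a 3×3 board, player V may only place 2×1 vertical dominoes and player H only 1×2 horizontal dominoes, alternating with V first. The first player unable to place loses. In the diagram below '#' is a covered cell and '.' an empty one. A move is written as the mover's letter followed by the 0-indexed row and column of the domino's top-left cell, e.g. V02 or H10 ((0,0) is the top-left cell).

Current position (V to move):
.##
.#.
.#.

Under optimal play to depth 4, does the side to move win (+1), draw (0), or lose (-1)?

ply 1, V at .##/.#./.#. | V00=+1→###/##./.#.*; V10=+1→.##/##./##.; V12=+1→.##/.##/.##
ply 2: ###/##./.#. is terminal -1 (H); from .##/.#./.#. depth 4

value(.##/.#./.#., V) = +1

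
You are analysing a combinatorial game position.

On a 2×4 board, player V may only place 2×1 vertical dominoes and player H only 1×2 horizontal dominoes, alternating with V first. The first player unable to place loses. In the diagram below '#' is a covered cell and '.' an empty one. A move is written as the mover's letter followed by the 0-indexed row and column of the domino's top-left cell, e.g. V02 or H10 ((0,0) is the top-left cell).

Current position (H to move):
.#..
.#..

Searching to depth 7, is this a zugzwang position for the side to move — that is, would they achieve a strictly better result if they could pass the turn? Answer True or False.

ply 1, H at .#../.#.. | H02=+1→.###/.#..*; H12=+1→.#../.###
ply 2, V at .###/.#.. | V00=-1→####/##..*
ply 3, H at ####/##.. | H12=+1→####/####*
ply 4: ####/#### is terminal -1 (V); from .#../.#.. depth 7
if H skipped the turn, V would face:
~ ply 1, V at .#../.#.. | V00=-1→##../##..; V02=+1→.##./.##.*; V03=+1→.#.#/.#.#
~ ply 2: .##./.##. is terminal -1 (H); from .#../.#.. depth 7
compare (H): move=+1 vs pass=-1

zugzwang(.#../.#.., H) = False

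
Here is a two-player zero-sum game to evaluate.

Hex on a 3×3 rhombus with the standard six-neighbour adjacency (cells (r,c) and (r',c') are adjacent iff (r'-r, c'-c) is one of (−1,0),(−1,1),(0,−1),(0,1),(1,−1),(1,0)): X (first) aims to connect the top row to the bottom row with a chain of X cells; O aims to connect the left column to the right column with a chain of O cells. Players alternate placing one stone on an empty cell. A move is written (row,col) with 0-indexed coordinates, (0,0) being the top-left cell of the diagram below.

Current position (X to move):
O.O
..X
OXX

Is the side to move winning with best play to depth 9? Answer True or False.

X winning at [O.O/..X/OXX]: False

p1 X@[O.O/..X/OXX]: (0,1)[OXO/..X/OXX]-1* (1,0)[O.O/X.X/OXX]-1 (1,1)[O.O/.XX/OXX]-1
p2 O@[OXO/..X/OXX]: (1,0)[OXO/O.X/OXX]-1 (1,1)[OXO/.OX/OXX]+1*
p3 X@[OXO/.OX/OXX] terminal -1; root [O.O/..X/OXX] d9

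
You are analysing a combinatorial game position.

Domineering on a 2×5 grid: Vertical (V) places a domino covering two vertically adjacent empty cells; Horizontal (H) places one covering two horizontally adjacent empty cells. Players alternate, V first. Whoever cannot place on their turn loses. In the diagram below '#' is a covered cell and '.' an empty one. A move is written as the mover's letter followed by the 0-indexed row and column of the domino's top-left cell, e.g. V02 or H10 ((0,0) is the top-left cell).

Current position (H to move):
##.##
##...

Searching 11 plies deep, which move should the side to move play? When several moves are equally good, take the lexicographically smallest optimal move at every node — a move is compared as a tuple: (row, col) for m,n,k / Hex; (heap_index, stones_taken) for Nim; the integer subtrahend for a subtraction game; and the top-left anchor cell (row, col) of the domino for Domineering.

p1 H@[##.##/##...]: H12[##.##/####.]+1* H13[##.##/##.##]-1
p2 V@[##.##/####.] terminal -1; root [##.##/##...] d11

H's best at [##.##/##...]: H12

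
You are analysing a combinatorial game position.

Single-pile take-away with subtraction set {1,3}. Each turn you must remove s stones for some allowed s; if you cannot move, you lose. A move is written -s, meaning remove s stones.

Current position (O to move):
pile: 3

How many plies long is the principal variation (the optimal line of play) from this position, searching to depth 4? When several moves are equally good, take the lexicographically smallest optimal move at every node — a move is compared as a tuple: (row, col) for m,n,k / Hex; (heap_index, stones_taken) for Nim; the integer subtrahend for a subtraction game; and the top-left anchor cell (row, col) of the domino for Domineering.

ply 1, O at 3 | -1=+1→2*; -3=+1→0
ply 2, X at 2 | -1=-1→1*
ply 3, O at 1 | -1=+1→0*
ply 4: 0 is terminal -1 (X); from 3 depth 4

PV length from [3]: 3 plies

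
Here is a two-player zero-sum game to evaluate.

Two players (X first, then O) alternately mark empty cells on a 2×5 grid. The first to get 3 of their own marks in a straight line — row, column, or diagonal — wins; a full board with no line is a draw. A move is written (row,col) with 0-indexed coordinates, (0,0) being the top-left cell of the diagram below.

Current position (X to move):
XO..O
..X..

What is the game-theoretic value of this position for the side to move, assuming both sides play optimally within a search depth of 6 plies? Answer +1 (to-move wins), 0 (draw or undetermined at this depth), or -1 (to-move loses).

p1 X@[XO..O/..X..]: (0,2)[XOX.O/..X..]+0 (0,3)[XO.XO/..X..]+0 (1,0)[XO..O/X.X..]+0 (1,1)[XO..O/.XX..]+1* (1,3)[XO..O/..XX.]+1 (1,4)[XO..O/..X.X]+0
p2 O@[XO..O/.XX..]: (0,2)[XOO.O/.XX..]-1* (0,3)[XO.OO/.XX..]-1 (1,0)[XO..O/OXX..]-1 (1,3)[XO..O/.XXO.]-1 (1,4)[XO..O/.XX.O]-1
p3 X@[XOO.O/.XX..]: (0,3)[XOOXO/.XX..]+1* (1,0)[XOO.O/XXX..]+1 (1,3)[XOO.O/.XXX.]+1 (1,4)[XOO.O/.XX.X]-1
p4 O@[XOOXO/.XX..]: (1,0)[XOOXO/OXX..]-1* (1,3)[XOOXO/.XXO.]-1 (1,4)[XOOXO/.XX.O]-1
p5 X@[XOOXO/OXX..]: (1,3)[XOOXO/OXXX.]+1* (1,4)[XOOXO/OXX.X]+0
p6 O@[XOOXO/OXXX.] terminal -1; root [XO..O/..X..] d6

value(XO..O/..X.., X) = +1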